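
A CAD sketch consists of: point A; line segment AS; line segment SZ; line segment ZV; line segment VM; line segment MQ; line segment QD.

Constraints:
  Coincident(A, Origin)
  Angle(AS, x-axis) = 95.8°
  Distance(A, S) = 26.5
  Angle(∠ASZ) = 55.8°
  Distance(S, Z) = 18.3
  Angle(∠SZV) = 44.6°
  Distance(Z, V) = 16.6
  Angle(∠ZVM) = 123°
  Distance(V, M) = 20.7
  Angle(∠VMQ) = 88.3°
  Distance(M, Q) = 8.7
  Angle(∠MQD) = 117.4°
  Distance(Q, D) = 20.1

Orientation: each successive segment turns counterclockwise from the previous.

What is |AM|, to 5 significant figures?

32.188

∠SZV = 44.6° gives ZV at -4.6000° from the x-axis; with |ZV| = 16.6, V = (-0.15008, 13.270). ∠ZVM = 123.0° gives VM at 52.400° from the x-axis; with |VM| = 20.7, M = (12.480, 29.670). Then |AM| = |M − A| = 32.188.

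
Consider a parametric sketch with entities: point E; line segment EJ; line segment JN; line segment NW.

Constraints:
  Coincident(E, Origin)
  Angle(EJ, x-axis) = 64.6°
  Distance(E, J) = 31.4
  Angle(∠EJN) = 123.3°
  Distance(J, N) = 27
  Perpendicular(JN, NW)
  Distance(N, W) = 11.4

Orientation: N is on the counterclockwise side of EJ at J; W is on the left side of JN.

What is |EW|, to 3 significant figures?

46.7

∠EJN = 123.3°, so JN runs at 64.6° + (180° − 123.3°) = 121° from the x-axis; with |JN| = 27.0, N = J + 27.0·(cos 121°, sin 121°) = (-0.558, 51.4). The perpendicularity gives NW at right angles to JN; with |NW| = 11.4 on the left of JN, W = N + 11.4·(-0.854, -0.520) = (-10.3, 45.5). Then |EW| = |W − E| = 46.7.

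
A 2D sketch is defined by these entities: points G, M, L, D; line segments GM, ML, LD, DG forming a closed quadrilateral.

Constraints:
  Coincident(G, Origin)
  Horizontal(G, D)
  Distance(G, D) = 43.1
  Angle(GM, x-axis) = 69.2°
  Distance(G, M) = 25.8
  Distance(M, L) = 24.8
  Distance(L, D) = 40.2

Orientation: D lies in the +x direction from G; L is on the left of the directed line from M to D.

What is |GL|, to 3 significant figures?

48.2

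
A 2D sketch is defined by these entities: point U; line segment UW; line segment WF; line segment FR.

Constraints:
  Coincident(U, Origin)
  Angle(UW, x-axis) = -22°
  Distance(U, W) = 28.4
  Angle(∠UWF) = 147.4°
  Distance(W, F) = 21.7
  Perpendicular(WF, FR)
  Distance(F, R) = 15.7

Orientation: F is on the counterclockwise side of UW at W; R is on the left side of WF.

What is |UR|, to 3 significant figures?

45.6

U is at the origin; UW runs at -22.0° with length 28.4, so W = 28.4·(cos -22.0°, sin -22.0°) = (26.3, -10.6). ∠UWF = 147.4°, so WF runs at -22.0° + (180° − 147.4°) = 10.6° from the x-axis; with |WF| = 21.7, F = W + 21.7·(cos 10.6°, sin 10.6°) = (47.7, -6.65). The perpendicularity gives FR at right angles to WF; with |FR| = 15.7 on the left of WF, R = F + 15.7·(-0.184, 0.983) = (44.8, 8.79). Then |UR| = |R − U| = 45.6.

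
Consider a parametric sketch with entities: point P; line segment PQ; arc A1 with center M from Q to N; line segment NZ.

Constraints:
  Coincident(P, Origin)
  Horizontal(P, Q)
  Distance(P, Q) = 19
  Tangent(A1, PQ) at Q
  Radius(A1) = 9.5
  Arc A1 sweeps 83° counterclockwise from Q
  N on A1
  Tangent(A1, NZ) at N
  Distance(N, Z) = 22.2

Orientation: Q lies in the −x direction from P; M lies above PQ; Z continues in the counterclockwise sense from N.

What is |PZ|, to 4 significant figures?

31.14

P is at the origin; P and Q share the same y with |PQ| = 19.0 and Q on the −x side, so Q = (-19.00, 0.000). A1 meets PQ tangentially, so MQ is at right angles to PQ, so M = Q + (0, 9.5) = (-19.00, 9.500). On A1, Q sits at bearing -90° from M; an 83° counterclockwise sweep puts N at bearing -7°, so N = M + 9.5·(cos -7°, sin -7°) = (-9.571, 8.342). The tangent condition forces MN to be normal to NZ, so NZ runs along (−sin -7°, cos -7°); with |NZ| = 22.2, Z = (-6.865, 30.38). Then |PZ| = |Z − P| = 31.14.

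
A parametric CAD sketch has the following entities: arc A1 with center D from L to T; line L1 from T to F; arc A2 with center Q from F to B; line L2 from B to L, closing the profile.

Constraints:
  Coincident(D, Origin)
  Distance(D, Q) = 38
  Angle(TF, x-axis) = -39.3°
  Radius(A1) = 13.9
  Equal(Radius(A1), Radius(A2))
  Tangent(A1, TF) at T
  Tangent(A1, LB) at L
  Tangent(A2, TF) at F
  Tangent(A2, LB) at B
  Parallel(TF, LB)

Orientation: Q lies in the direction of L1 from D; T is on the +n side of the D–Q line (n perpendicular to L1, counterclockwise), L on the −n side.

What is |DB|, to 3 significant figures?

40.5

The slot axis is L1's direction at -39.3°, so u = (cos -39.3°, sin -39.3°) = (0.774, -0.633) and n = (−sin -39.3°, cos -39.3°) = (0.633, 0.774). D is at the origin and Q lies 38.0 along u from D, so Q = 38.0·u = (29.4, -24.1). Tangency of A1 to both parallel lines with radius 13.9 puts T and L at D ± 13.9·n: T = (8.80, 10.8), L = (-8.80, -10.8). Equal radii place F and B the same way about Q: F = Q + 13.9·n = (38.2, -13.3), B = Q − 13.9·n = (20.6, -34.8). Then |DB| = |B − D| = 40.5.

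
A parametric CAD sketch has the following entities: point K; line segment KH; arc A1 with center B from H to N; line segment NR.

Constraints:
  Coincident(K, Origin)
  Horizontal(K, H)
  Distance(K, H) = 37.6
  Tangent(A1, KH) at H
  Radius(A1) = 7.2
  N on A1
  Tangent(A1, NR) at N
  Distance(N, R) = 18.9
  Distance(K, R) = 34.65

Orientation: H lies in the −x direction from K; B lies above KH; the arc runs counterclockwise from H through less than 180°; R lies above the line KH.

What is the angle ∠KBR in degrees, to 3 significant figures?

64.2°

K is at the origin; KH is horizontal with |KH| = 37.6 and H on the −x side, so H = (-37.6, 0.00). Tangency of A1 to KH means the radius BH is perpendicular to KH, so B = H + (0, 7.2) = (-37.6, 7.20). Since BN ⟂ NR (tangency), |BR| = √(7.2² + 18.9²) = 20.2 regardless of where N sits on A1. So R lies on both circle(K, 34.65) and circle(B, 20.2); the above-KH intersection is R = (-25.5, 23.4). N is the foot of the tangent from R: N = (-30.7, 5.24).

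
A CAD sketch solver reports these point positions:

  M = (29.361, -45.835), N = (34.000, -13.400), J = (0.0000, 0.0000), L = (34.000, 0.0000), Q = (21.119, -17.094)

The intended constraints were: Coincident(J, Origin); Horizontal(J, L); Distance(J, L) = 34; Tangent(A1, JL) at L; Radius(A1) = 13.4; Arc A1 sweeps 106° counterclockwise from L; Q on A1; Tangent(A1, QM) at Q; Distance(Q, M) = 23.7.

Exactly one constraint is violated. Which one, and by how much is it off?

Distance(Q, M) = 23.7 — off by 6.20.

J = (0.00, 0.00) ✓; J.y = 0.00, L.y = 0.00 ✓; |JL| = 34.00 ✓; ∠(NL, LJ) = 90.00° ✓; |NL| = 13.40 ✓; bearing(N→Q) − bearing(N→L) = 106.0° ✓; |NQ| = 13.40 ✓; ∠(NQ, QM) = 90.00° ✓; |QM| = 29.90 ✗.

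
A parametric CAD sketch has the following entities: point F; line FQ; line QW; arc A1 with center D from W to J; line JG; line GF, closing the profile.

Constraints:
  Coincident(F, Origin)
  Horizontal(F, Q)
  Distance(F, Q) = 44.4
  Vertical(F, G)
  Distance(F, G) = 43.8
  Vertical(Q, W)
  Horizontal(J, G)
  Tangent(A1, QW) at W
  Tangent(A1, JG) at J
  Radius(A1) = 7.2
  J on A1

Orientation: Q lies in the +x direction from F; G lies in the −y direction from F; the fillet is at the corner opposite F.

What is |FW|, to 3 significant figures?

57.5

F is at the origin; F and Q share the same y with |FQ| = 44.4 and Q on the +x side, so Q = (44.4, 0.00). F and G share the same x with |FG| = 43.8 and G on the −y side, so G = (0.00, -43.8). The virtual corner opposite F is at (44.4, -43.8). Tangency of A1 to QW means the radius DW is perpendicular to QW and since A1 is tangent to JG there, DJ ⟂ JG, with radius 7.2, so the center D sits 7.2 in from both sides at D = (37.2, -36.6). That places the tangent points at W = (44.4, -36.6) on QW and J = (37.2, -43.8) on JG. Then |FW| = |W − F| = 57.5.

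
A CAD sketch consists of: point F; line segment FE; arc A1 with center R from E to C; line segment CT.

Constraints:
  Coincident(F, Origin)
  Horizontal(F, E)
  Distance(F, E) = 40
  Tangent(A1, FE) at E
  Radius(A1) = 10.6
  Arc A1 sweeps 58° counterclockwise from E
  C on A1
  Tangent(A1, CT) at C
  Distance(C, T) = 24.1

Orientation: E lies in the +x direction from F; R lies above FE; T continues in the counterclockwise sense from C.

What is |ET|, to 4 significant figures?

33.46

On A1, E sits at bearing -90° from R; a 58° counterclockwise sweep puts C at bearing -32°, so C = R + 10.6·(cos -32°, sin -32°) = (48.99, 4.983). The tangent condition forces RC to be normal to CT, so CT runs along (−sin -32°, cos -32°); with |CT| = 24.1, T = (61.76, 25.42). Then |ET| = |T − E| = 33.46.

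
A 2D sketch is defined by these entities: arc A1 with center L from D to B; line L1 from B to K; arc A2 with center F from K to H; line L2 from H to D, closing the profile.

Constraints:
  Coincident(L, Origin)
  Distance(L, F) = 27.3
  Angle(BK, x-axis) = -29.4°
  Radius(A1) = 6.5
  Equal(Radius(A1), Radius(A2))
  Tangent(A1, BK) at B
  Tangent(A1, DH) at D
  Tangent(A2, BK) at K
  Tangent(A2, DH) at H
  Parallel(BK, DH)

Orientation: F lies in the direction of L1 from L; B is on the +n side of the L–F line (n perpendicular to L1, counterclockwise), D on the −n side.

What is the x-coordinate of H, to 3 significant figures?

20.6

The slot axis is L1's direction at -29.4°, so u = (cos -29.4°, sin -29.4°) = (0.871, -0.491) and n = (−sin -29.4°, cos -29.4°) = (0.491, 0.871). L is at the origin and F lies 27.3 along u from L, so F = 27.3·u = (23.8, -13.4). Tangency of A1 to both parallel lines with radius 6.5 puts B and D at L ± 6.5·n: B = (3.19, 5.66), D = (-3.19, -5.66). Equal radii place K and H the same way about F: K = F + 6.5·n = (27.0, -7.74), H = F − 6.5·n = (20.6, -19.1). So H.x = 20.6.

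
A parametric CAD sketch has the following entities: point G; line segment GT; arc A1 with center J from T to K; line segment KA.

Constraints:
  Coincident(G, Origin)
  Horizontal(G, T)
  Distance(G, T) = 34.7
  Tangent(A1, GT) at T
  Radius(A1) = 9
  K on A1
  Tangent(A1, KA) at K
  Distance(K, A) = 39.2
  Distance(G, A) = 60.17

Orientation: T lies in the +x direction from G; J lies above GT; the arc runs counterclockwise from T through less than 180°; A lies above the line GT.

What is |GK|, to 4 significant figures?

44.85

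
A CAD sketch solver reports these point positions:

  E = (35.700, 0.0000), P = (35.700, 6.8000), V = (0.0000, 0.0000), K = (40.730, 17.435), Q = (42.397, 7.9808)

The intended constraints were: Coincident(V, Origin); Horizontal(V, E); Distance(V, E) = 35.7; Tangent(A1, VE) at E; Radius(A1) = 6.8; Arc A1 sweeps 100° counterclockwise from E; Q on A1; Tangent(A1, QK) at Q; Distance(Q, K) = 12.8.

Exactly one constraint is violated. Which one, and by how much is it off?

Distance(Q, K) = 12.8 — off by 3.20.

V = (0.00, 0.00) ✓; V.y = 0.00, E.y = 0.00 ✓; |VE| = 35.70 ✓; ∠(PE, EV) = 90.00° ✓; |PE| = 6.800 ✓; bearing(P→Q) − bearing(P→E) = 100.0° ✓; |PQ| = 6.800 ✓; ∠(PQ, QK) = 90.00° ✓; |QK| = 9.600 ✗.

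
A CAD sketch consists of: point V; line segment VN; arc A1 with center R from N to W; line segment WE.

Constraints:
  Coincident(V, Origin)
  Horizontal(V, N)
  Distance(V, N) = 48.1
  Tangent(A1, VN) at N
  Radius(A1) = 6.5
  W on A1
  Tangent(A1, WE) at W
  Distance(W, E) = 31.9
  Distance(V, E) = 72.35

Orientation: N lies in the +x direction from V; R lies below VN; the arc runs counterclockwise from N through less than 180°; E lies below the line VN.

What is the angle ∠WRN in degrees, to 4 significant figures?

129.0°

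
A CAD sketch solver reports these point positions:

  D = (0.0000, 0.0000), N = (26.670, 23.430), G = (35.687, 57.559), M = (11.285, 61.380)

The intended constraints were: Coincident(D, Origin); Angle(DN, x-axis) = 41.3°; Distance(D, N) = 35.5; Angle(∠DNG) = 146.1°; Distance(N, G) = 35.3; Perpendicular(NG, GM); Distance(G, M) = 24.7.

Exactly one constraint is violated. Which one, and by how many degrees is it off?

Perpendicular(NG, GM) — off by 5.90°.

D = (0.00, 0.00) ✓; DN at 41.30° ✓; |DN| = 35.50 ✓; ∠DNG = 146.1° ✓; |NG| = 35.30 ✓; ∠(NG, GM) = 95.90° ✗; |GM| = 24.70 ✓.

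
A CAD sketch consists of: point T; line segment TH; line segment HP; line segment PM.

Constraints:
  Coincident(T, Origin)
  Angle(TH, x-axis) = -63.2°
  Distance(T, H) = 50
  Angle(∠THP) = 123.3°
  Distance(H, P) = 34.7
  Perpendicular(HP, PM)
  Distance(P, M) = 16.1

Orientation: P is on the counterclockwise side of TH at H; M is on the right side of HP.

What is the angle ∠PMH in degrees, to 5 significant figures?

65.110°

∠THP = 123.3°, so HP runs at -63.2° + (180° − 123.3°) = -6.5000° from the x-axis; with |HP| = 34.7, P = H + 34.7·(cos -6.5000°, sin -6.5000°) = (57.021, -48.557). The perpendicularity gives PM at right angles to HP; with |PM| = 16.1 on the right of HP, M = P + 16.1·(-0.11320, -0.99357) = (55.198, -64.554). Then cos ∠PMH = MP·MH / (|MP||MH|), giving 65.110°.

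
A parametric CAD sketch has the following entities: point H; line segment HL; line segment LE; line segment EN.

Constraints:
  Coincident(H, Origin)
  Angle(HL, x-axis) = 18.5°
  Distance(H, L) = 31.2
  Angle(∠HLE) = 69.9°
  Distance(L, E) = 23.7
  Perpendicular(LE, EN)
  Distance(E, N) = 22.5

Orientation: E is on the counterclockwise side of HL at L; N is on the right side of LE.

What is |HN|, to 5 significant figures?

53.401

H is at the origin; HL runs at 18.5° with length 31.2, so L = 31.2·(cos 18.5°, sin 18.5°) = (29.588, 9.8999). ∠HLE = 69.9°, so LE runs at 18.5° + (180° − 69.9°) = 128.60° from the x-axis; with |LE| = 23.7, E = L + 23.7·(cos 128.60°, sin 128.60°) = (14.802, 28.422). LE is perpendicular to EN; with |EN| = 22.5 on the right of LE, N = E + 22.5·(0.78152, 0.62388) = (32.386, 42.459). Then |HN| = |N − H| = 53.401.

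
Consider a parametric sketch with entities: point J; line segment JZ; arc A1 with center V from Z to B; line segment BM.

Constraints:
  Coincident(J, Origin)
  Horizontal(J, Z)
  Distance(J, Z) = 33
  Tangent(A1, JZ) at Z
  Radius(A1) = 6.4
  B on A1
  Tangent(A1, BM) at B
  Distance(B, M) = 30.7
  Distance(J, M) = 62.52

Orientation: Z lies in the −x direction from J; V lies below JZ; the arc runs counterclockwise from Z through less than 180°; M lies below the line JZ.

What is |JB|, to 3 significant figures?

38.3

J is at the origin; J and Z share the same y with |JZ| = 33.0 and Z on the −x side, so Z = (-33.0, 0.00). Tangency of A1 to JZ means the radius VZ is perpendicular to JZ, so V = Z + (0, -6.4) = (-33.0, -6.40). Since VB ⟂ BM (tangency), |VM| = √(6.4² + 30.7²) = 31.4 regardless of where B sits on A1. So M lies on both circle(J, 62.52) and circle(V, 31.4); the below-JZ intersection is M = (-56.1, -27.6). B is the foot of the tangent from M: B = (-38.2, -2.67).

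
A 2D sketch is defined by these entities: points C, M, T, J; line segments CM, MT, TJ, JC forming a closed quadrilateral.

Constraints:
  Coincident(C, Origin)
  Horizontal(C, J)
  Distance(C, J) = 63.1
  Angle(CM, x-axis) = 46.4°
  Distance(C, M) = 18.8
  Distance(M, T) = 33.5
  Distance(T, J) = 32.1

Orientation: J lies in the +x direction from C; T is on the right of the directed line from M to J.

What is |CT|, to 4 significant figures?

35.97

C is at the origin; CJ is horizontal with |CJ| = 63.1 and J in +x, so J = (63.1, 0). CM runs at 46.4° with |CM| = 18.8, so M = (12.96, 13.61). T is determined by |MT| = 33.5 and |TJ| = 32.1 together: it lies at the intersection of circle(M, 33.5) and circle(J, 32.1). With |MJ| = 51.95, the foot of the radical line on MJ is 26.86 from M and the perpendicular offset is √(33.5² − 26.86²) = 20.02. Taking the right-of-MJ solution: T = (33.64, -12.75).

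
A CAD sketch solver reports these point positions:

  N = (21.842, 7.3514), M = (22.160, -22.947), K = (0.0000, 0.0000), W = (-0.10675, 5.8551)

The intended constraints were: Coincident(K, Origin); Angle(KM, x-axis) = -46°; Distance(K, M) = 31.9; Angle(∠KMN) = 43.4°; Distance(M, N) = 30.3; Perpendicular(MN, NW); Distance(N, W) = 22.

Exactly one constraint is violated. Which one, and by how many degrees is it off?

Perpendicular(MN, NW) — off by 3.30°.

K = (0.00, 0.00) ✓; KM at -46.00° ✓; |KM| = 31.90 ✓; ∠KMN = 43.40° ✓; |MN| = 30.30 ✓; ∠(MN, NW) = 93.30° ✗; |NW| = 22.00 ✓.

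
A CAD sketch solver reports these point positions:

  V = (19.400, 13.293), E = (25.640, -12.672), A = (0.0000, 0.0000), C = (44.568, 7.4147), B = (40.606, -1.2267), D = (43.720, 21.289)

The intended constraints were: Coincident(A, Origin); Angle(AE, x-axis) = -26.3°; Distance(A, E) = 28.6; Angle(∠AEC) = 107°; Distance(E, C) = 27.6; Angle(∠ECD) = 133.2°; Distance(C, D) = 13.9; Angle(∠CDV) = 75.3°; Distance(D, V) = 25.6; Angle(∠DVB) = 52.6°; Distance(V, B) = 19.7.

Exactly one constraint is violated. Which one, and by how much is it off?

Distance(V, B) = 19.7 — off by 6.00.

A = (0.00, 0.00) ✓; AE at -26.30° ✓; |AE| = 28.60 ✓; ∠AEC = 107.0° ✓; |EC| = 27.60 ✓; ∠ECD = 133.2° ✓; |CD| = 13.90 ✓; ∠CDV = 75.30° ✓; |DV| = 25.60 ✓; ∠DVB = 52.60° ✓; |VB| = 25.70 ✗.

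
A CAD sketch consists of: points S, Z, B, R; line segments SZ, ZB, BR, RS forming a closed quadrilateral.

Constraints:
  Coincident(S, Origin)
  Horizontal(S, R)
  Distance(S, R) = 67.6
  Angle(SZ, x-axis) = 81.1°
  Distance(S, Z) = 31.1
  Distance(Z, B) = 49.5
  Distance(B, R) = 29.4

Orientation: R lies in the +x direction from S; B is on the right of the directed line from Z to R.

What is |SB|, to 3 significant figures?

39.1

Checks: |ZB| = 49.50 ✓; |BR| = 29.40 ✓.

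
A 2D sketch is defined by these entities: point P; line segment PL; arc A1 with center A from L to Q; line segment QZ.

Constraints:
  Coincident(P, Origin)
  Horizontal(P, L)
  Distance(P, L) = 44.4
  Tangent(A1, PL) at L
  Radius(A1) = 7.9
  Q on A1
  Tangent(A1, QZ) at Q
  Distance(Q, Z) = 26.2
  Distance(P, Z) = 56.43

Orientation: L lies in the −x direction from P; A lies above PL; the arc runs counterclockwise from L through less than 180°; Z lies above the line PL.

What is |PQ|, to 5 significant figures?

38.165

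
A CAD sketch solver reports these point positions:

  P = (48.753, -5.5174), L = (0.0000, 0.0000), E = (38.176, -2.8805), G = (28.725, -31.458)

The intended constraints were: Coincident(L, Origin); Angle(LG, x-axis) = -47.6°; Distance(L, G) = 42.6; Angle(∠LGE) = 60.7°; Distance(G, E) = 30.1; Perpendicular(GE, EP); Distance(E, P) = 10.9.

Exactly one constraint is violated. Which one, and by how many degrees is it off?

Perpendicular(GE, EP) — off by 4.30°.

L = (0.00, 0.00) ✓; LG at -47.60° ✓; |LG| = 42.60 ✓; ∠LGE = 60.70° ✓; |GE| = 30.10 ✓; ∠(GE, EP) = 85.70° ✗; |EP| = 10.90 ✓.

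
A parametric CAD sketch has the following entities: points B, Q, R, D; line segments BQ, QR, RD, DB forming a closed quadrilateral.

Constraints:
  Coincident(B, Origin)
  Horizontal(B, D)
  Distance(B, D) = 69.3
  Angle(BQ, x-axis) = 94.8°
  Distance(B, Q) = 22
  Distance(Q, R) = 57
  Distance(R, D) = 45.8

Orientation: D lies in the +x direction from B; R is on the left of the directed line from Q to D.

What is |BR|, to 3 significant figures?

66.5

B is at the origin; BD is horizontal with |BD| = 69.3 and D in +x, so D = (69.3, 0). BQ runs at 94.8° with |BQ| = 22.0, so Q = (-1.84, 21.9). R is determined by |QR| = 57.0 and |RD| = 45.8 together: it lies at the intersection of circle(Q, 57.0) and circle(D, 45.8). With |QD| = 74.4, the foot of the radical line on QD is 45.0 from Q and the perpendicular offset is √(57.0² − 45.0²) = 35.0. Taking the left-of-QD solution: R = (51.4, 42.2).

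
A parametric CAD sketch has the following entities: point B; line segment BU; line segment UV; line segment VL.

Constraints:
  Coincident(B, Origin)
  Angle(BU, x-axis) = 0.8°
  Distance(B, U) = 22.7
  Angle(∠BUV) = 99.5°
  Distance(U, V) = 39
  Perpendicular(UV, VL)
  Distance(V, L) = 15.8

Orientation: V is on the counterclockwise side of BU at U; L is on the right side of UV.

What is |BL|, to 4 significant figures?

57.32

B is at the origin; BU runs at 0.8° with length 22.7, so U = 22.7·(cos 0.8°, sin 0.8°) = (22.70, 0.3169). ∠BUV = 99.5°, so UV runs at 0.8° + (180° − 99.5°) = 81.30° from the x-axis; with |UV| = 39.0, V = U + 39.0·(cos 81.30°, sin 81.30°) = (28.60, 38.87). The perpendicularity gives VL at right angles to UV; with |VL| = 15.8 on the right of UV, L = V + 15.8·(0.9885, -0.1513) = (44.22, 36.48). Then |BL| = |L − B| = 57.32.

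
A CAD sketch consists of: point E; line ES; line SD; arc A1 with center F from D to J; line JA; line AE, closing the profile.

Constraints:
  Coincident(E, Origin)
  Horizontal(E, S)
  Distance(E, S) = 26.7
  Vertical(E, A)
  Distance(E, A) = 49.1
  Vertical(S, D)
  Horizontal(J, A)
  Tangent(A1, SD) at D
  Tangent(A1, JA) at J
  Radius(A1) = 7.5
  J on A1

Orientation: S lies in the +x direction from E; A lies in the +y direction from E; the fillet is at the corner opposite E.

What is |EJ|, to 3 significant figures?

52.7

E is at the origin; ES is horizontal with |ES| = 26.7 and S on the +x side, so S = (26.7, 0.00). E and A share the same x with |EA| = 49.1 and A on the +y side, so A = (0.00, 49.1). The virtual corner opposite E is at (26.7, 49.1). A1 meets SD tangentially, so FD is at right angles to SD and the tangent condition forces FJ to be normal to JA, with radius 7.5, so the center F sits 7.5 in from both sides at F = (19.2, 41.6). That places the tangent points at D = (26.7, 41.6) on SD and J = (19.2, 49.1) on JA. Then |EJ| = |J − E| = 52.7.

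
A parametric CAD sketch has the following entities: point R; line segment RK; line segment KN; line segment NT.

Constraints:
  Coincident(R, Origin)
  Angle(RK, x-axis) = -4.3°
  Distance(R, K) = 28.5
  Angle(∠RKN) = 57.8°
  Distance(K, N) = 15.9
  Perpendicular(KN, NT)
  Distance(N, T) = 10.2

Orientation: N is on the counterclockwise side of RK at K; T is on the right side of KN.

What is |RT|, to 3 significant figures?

34.3

R is at the origin; RK runs at -4.3° with length 28.5, so K = 28.5·(cos -4.3°, sin -4.3°) = (28.4, -2.14). ∠RKN = 57.8°, so KN runs at -4.3° + (180° − 57.8°) = 118° from the x-axis; with |KN| = 15.9, N = K + 15.9·(cos 118°, sin 118°) = (21.0, 11.9). The perpendicularity gives NT at right angles to KN; with |NT| = 10.2 on the right of KN, T = N + 10.2·(0.884, 0.468) = (30.0, 16.7). Then |RT| = |T − R| = 34.3.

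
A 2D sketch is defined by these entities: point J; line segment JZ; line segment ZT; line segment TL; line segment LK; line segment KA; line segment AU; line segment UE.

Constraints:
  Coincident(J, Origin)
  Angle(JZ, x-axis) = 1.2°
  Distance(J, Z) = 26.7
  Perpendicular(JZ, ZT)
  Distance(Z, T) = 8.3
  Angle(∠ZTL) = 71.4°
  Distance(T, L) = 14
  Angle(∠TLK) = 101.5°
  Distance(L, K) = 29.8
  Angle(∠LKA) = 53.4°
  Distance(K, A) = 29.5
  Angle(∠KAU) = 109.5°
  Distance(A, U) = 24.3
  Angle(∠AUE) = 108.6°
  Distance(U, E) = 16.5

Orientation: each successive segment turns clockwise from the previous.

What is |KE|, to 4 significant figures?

41.25

J is at the origin; JZ runs at 1.2° with length 26.7, so Z = (26.69, 0.5592). JZ is perpendicular to ZT, so ZT runs at -88.80°; with |ZT| = 8.3, T = (26.87, -7.739). ∠ZTL = 71.4° gives TL at 162.6° from the x-axis; with |TL| = 14.0, L = (13.51, -3.552). ∠TLK = 101.5° gives LK at 84.10° from the x-axis; with |LK| = 29.8, K = (16.57, 26.09). ∠LKA = 53.4° gives KA at -42.50° from the x-axis; with |KA| = 29.5, A = (38.32, 6.160). ∠KAU = 109.5° gives AU at -113.0° from the x-axis; with |AU| = 24.3, U = (28.83, -16.21). ∠AUE = 108.6° gives UE at 175.6° from the x-axis; with |UE| = 16.5, E = (12.38, -14.94). Then |KE| = |E − K| = 41.25.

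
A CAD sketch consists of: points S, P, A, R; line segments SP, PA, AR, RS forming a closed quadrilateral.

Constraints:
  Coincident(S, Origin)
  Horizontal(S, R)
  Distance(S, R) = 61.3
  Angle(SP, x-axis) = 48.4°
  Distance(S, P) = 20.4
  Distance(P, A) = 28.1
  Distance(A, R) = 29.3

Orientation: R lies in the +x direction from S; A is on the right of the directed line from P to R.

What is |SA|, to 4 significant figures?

32.97

Checks: SP at 48.40° ✓; |PA| = 28.10 ✓; |AR| = 29.30 ✓.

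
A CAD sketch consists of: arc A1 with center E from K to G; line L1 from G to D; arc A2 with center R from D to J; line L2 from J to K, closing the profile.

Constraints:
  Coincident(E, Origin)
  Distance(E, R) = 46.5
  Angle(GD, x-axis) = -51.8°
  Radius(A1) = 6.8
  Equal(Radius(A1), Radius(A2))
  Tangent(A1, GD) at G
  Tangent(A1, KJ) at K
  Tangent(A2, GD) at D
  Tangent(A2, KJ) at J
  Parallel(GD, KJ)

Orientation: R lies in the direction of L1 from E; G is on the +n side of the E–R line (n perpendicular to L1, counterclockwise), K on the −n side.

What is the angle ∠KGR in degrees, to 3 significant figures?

81.7°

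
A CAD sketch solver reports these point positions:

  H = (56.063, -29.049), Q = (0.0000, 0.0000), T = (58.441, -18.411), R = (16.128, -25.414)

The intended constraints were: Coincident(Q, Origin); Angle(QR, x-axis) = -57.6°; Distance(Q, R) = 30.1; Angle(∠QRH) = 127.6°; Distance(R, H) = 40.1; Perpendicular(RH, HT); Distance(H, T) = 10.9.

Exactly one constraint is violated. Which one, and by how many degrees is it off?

Perpendicular(RH, HT) — off by 7.40°.

Q = (0.00, 0.00) ✓; QR at -57.60° ✓; |QR| = 30.10 ✓; ∠QRH = 127.6° ✓; |RH| = 40.10 ✓; ∠(RH, HT) = 82.60° ✗; |HT| = 10.90 ✓.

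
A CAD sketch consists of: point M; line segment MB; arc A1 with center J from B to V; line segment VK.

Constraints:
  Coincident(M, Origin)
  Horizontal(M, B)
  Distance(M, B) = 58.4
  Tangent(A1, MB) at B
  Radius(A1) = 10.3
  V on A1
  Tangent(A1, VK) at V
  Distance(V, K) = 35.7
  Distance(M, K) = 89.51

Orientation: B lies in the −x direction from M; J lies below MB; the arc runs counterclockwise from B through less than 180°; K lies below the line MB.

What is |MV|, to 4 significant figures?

68.50

Checks: |JV| = 10.30 ✓; ∠(JV, VK) = 90.00° ✓; |VK| = 35.70 ✓; |MK| = 89.51 ✓.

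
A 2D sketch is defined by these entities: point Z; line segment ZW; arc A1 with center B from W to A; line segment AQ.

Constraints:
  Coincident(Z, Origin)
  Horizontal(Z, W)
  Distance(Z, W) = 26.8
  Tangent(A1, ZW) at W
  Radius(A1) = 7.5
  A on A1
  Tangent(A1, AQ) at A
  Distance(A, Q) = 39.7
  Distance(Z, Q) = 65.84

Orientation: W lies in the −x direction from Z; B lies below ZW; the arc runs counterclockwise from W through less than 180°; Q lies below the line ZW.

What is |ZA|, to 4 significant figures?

33.29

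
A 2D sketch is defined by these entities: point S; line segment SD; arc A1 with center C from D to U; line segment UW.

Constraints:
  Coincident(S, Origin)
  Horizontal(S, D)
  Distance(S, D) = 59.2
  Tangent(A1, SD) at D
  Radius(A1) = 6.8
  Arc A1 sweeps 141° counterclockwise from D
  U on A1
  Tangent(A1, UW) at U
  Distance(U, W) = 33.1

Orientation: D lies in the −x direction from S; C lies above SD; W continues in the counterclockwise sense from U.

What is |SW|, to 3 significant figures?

87.1

S is at the origin; SD is horizontal with |SD| = 59.2 and D on the −x side, so D = (-59.2, 0.00). Since A1 is tangent to SD there, CD ⟂ SD, so C = D + (0, 6.8) = (-59.2, 6.80). On A1, D sits at bearing -90° from C; a 141° counterclockwise sweep puts U at bearing 51°, so U = C + 6.8·(cos 51°, sin 51°) = (-54.9, 12.1). Tangency of A1 to UW means the radius CU is perpendicular to UW, so UW runs along (−sin 51°, cos 51°); with |UW| = 33.1, W = (-80.6, 32.9). Then |SW| = |W − S| = 87.1.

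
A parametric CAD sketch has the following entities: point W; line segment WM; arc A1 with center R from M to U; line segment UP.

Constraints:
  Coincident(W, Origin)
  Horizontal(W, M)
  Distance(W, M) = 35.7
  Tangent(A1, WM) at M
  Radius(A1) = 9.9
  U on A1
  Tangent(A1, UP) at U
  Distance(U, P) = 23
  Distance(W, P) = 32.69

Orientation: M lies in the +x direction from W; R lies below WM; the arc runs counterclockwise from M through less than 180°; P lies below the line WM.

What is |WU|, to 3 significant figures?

27.2

Checks: |RU| = 9.900 ✓; ∠(RU, UP) = 90.00° ✓; |UP| = 23.00 ✓; |WP| = 32.69 ✓.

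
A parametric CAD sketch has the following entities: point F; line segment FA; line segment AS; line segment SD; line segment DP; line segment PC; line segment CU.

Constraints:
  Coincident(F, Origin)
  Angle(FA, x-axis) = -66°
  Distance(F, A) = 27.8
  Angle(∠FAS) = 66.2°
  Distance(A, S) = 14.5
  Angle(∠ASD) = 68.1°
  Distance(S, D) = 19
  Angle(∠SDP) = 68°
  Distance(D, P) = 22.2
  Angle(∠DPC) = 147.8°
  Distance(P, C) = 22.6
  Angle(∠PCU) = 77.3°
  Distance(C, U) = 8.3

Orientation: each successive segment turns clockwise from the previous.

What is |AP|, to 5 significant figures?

8.8693

F is at the origin; FA runs at -66.0° with length 27.8, so A = (11.307, -25.397). ∠FAS = 66.2° gives AS at -179.80° from the x-axis; with |AS| = 14.5, S = (-3.1926, -25.447). ∠ASD = 68.1° gives SD at 68.300° from the x-axis; with |SD| = 19.0, D = (3.8326, -7.7937). ∠SDP = 68.0° gives DP at -43.700° from the x-axis; with |DP| = 22.2, P = (19.882, -23.131). Then |AP| = |P − A| = 8.8693.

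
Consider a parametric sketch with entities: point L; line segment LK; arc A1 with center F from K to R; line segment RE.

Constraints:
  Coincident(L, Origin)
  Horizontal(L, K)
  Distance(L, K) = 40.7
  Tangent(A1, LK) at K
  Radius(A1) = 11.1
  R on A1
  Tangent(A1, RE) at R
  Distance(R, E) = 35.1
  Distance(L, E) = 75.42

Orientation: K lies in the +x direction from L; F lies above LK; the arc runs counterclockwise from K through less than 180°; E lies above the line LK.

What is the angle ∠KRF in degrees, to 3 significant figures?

56.2°

L is at the origin; LK is horizontal with |LK| = 40.7 and K on the +x side, so K = (40.7, 0.00). A1 meets LK tangentially, so FK is at right angles to LK, so F = K + (0, 11.1) = (40.7, 11.1). Since FR ⟂ RE (tangency), |FE| = √(11.1² + 35.1²) = 36.8 regardless of where R sits on A1. So E lies on both circle(L, 75.42) and circle(F, 36.8); the above-LK intersection is E = (64.4, 39.3). R is the foot of the tangent from E: R = (51.0, 6.86).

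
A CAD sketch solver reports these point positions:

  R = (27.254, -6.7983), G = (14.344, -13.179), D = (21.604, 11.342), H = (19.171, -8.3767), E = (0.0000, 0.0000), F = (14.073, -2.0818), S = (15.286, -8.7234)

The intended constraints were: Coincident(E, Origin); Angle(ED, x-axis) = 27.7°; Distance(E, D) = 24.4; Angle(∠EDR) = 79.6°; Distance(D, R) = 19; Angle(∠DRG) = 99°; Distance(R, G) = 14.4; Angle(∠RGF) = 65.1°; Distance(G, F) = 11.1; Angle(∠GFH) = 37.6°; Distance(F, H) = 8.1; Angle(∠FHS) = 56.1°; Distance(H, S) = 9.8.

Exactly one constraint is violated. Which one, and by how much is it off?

Distance(H, S) = 9.8 — off by 5.90.

E = (0.00, 0.00) ✓; ED at 27.70° ✓; |ED| = 24.40 ✓; ∠EDR = 79.60° ✓; |DR| = 19.00 ✓; ∠DRG = 99.00° ✓; |RG| = 14.40 ✓; ∠RGF = 65.10° ✓; |GF| = 11.10 ✓; ∠GFH = 37.60° ✓; |FH| = 8.100 ✓; ∠FHS = 56.10° ✓; |HS| = 3.900 ✗.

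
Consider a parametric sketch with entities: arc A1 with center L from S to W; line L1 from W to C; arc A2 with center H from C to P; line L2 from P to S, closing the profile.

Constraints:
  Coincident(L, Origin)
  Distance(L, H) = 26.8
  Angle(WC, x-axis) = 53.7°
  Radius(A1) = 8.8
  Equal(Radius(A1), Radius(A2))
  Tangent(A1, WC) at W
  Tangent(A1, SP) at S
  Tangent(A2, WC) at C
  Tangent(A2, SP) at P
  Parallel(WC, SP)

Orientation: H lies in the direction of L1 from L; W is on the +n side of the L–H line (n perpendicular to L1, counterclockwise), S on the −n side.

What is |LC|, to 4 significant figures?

28.21

The slot axis is L1's direction at 53.7°, so u = (cos 53.7°, sin 53.7°) = (0.5920, 0.8059) and n = (−sin 53.7°, cos 53.7°) = (-0.8059, 0.5920). L is at the origin and H lies 26.8 along u from L, so H = 26.8·u = (15.87, 21.60). Tangency of A1 to both parallel lines with radius 8.8 puts W and S at L ± 8.8·n: W = (-7.092, 5.210), S = (7.092, -5.210). Equal radii place C and P the same way about H: C = H + 8.8·n = (8.774, 26.81), P = H − 8.8·n = (22.96, 16.39). Then |LC| = |C − L| = 28.21.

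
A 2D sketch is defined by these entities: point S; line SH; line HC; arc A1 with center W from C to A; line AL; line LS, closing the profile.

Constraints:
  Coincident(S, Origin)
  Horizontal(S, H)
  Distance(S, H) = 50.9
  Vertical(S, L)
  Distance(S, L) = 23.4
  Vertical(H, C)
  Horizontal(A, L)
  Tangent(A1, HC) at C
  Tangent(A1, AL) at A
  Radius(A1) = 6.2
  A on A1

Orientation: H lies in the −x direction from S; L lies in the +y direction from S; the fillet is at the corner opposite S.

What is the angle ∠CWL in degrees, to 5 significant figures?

172.10°

S is at the origin; SH is horizontal with |SH| = 50.9 and H on the −x side, so H = (-50.900, 0.0000). SL is vertical with |SL| = 23.4 and L on the +y side, so L = (0.0000, 23.400). The virtual corner opposite S is at (-50.900, 23.400). Tangency of A1 to HC means the radius WC is perpendicular to HC and the tangent condition forces WA to be normal to AL, with radius 6.2, so the center W sits 6.2 in from both sides at W = (-44.700, 17.200). That places the tangent points at C = (-50.900, 17.200) on HC and A = (-44.700, 23.400) on AL. Then cos ∠CWL = WC·WL / (|WC||WL|), giving 172.10°.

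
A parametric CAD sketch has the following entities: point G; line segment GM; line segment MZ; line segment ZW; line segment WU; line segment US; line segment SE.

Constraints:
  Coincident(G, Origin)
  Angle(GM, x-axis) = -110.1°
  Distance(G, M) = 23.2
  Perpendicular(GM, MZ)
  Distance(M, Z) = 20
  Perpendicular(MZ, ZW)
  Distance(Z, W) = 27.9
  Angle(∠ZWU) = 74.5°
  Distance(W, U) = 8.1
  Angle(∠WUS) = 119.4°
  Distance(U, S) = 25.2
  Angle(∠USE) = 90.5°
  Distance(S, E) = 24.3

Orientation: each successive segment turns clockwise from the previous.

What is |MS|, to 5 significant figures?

6.2715

G is at the origin; GM runs at -110.1° with length 23.2, so M = (-7.9729, -21.787). GM ⟂ MZ, so MZ runs at 159.90°; with |MZ| = 20.0, Z = (-26.755, -14.914). The perpendicularity gives ZW at right angles to MZ, so ZW runs at 69.900°; with |ZW| = 27.9, W = (-17.167, 11.287). ∠ZWU = 74.5° gives WU at -35.600° from the x-axis; with |WU| = 8.1, U = (-10.581, 6.5717). ∠WUS = 119.4° gives US at -96.200° from the x-axis; with |US| = 25.2, S = (-13.302, -18.481). Then |MS| = |S − M| = 6.2715.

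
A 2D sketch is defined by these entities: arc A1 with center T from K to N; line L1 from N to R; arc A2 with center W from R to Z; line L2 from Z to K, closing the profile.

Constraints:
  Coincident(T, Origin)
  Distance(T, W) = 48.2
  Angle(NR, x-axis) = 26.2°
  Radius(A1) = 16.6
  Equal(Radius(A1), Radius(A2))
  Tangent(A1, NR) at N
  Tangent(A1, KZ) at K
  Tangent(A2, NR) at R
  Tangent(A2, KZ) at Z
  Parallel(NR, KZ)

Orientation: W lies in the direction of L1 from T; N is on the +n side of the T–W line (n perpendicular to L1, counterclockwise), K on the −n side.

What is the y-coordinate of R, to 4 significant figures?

36.18

Tangency of A1 to both parallel lines with radius 16.6 puts N and K at T ± 16.6·n: N = (-7.329, 14.89), K = (7.329, -14.89). Equal radii place R and Z the same way about W: R = W + 16.6·n = (35.92, 36.18), Z = W − 16.6·n = (50.58, 6.386). So R.y = 36.18.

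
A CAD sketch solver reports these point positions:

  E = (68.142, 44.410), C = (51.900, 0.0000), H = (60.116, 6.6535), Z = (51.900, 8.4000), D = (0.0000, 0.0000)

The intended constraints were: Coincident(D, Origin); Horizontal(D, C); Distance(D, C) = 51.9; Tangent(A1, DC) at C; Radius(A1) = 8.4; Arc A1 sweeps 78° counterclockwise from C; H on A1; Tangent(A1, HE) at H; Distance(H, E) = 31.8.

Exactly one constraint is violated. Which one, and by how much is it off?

Distance(H, E) = 31.8 — off by 6.80.

D = (0.00, 0.00) ✓; D.y = 0.00, C.y = 0.00 ✓; |DC| = 51.90 ✓; ∠(ZC, CD) = 90.00° ✓; |ZC| = 8.400 ✓; bearing(Z→H) − bearing(Z→C) = 78.00° ✓; |ZH| = 8.400 ✓; ∠(ZH, HE) = 90.00° ✓; |HE| = 38.60 ✗.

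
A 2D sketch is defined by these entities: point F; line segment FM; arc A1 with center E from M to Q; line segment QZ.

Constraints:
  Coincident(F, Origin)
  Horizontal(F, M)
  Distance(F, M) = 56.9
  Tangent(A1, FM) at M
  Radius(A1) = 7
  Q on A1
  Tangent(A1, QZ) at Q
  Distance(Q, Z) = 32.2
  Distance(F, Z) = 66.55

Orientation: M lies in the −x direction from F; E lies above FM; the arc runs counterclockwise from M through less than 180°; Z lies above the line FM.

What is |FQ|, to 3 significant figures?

50.5

F is at the origin; FM is horizontal with |FM| = 56.9 and M on the −x side, so M = (-56.9, 0.00). A1 meets FM tangentially, so EM is at right angles to FM, so E = M + (0, 7) = (-56.9, 7.00). Since EQ ⟂ QZ (tangency), |EZ| = √(7.0² + 32.2²) = 33.0 regardless of where Q sits on A1. So Z lies on both circle(F, 66.55) and circle(E, 33.0); the above-FM intersection is Z = (-53.4, 39.8). Q is the foot of the tangent from Z: Q = (-49.9, 7.74).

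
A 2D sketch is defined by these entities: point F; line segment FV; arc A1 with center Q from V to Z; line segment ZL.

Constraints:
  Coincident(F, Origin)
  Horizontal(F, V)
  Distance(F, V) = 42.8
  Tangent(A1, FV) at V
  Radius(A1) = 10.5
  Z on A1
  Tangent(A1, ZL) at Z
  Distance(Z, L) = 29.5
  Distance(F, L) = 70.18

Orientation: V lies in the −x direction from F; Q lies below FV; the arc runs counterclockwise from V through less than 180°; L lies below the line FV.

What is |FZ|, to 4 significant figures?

53.64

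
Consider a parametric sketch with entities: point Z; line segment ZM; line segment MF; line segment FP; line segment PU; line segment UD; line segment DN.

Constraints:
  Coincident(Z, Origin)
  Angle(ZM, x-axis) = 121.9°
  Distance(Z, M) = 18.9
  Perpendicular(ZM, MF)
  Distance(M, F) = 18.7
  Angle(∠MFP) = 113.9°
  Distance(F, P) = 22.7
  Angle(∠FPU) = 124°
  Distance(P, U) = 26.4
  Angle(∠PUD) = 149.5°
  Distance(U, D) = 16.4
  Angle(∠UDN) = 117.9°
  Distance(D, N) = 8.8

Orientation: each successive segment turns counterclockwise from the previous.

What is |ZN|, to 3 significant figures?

27.9

Z is at the origin; ZM runs at 121.9° with length 18.9, so M = (-9.99, 16.0). The perpendicularity gives MF at right angles to ZM, so MF runs at -148°; with |MF| = 18.7, F = (-25.9, 6.16). ∠MFP = 113.9° gives FP at -82.0° from the x-axis; with |FP| = 22.7, P = (-22.7, -16.3). ∠FPU = 124.0° gives PU at -26.0° from the x-axis; with |PU| = 26.4, U = (1.02, -27.9). ∠PUD = 149.5° gives UD at 4.50° from the x-axis; with |UD| = 16.4, D = (17.4, -26.6). ∠UDN = 117.9° gives DN at 66.6° from the x-axis; with |DN| = 8.8, N = (20.9, -18.5). Then |ZN| = |N − Z| = 27.9.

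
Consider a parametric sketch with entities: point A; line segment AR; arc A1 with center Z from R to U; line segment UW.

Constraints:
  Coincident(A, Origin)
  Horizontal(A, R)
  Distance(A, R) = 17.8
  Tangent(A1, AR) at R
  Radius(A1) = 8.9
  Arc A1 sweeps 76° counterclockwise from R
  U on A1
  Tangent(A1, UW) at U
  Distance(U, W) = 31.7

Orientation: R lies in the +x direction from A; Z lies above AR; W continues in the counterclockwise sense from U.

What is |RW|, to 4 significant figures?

40.90

A is at the origin; A and R share the same y with |AR| = 17.8 and R on the +x side, so R = (17.80, 0.000). The tangent condition forces ZR to be normal to AR, so Z = R + (0, 8.9) = (17.80, 8.900). On A1, R sits at bearing -90° from Z; a 76° counterclockwise sweep puts U at bearing -14°, so U = Z + 8.9·(cos -14°, sin -14°) = (26.44, 6.747). Tangency of A1 to UW means the radius ZU is perpendicular to UW, so UW runs along (−sin -14°, cos -14°); with |UW| = 31.7, W = (34.10, 37.51). Then |RW| = |W − R| = 40.90.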